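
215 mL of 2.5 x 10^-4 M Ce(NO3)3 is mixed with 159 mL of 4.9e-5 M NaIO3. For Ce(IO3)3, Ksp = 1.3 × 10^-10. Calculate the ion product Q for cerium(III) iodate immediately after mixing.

1.3 × 10^-18

Total volume = 215 + 159 = 374 mL.
[Ce^3+] = 2.5 × 10^-4 × (215/374) = 1.44 × 10^-4 M
[IO3^-] = 4.9 x 10^-5 × (159/374) = 2.08 × 10^-5 M
Ce(IO3)3(s) ⇌ Ce^3+(aq) + 3 IO3^-(aq), so Q = [Ce^3+][IO3^-]^3
Q = (1.44 x 10^-4)(2.08 x 10^-5)^3 = 1.3 × 10^-18
Q < Ksp, so no precipitate of Ce(IO3)3 forms.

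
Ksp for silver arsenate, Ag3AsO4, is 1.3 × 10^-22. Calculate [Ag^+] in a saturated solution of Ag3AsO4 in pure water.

[Ag^+] ≈ 4.4e-6 M

Ag3AsO4(s) <=> 3 Ag^+ + AsO4^3-
Ksp = [Ag^+]^3[AsO4^3-]
Let s = molar solubility. Then [Ag^+] = 3s and [AsO4^3-] = s.
So Ksp = (3s)^3 × s = 27s^4
s = (1.3 × 10^-22 / 27)^(1/4) = 1.48 × 10^-6 M
[Ag^+] = 3s = 4.4 × 10^-6 M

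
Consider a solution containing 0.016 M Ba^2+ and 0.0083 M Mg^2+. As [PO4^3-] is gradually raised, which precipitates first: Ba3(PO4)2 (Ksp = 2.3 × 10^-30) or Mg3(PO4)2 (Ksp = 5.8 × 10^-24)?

Ba3(PO4)2

Precipitation of each salt starts when its ion product equals its Ksp.
For Ba3(PO4)2: 2.3 × 10^-30 = (0.016)^3 × [PO4^3-]^2  ⇒  [PO4^3-] = 7.5 x 10^-13 M.
For Mg3(PO4)2: 5.8 × 10^-24 = (0.0083)^3 × [PO4^3-]^2  ⇒  [PO4^3-] = 3.2 × 10^-9 M.
The salt with the lower threshold [PO4^3-] precipitates first: Ba3(PO4)2.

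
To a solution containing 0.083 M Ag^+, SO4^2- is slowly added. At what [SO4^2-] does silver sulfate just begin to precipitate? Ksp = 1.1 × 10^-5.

1.6e-3 M

Ag2SO4(s) ⇌ 2 Ag^+(aq) + SO4^2-(aq)
Ksp = [Ag^+]^2[SO4^2-]
Precipitation begins when Q = Ksp. With [Ag^+] = 0.083 M:
1.1 × 10^-5 = (0.083)^2 × [SO4^2-]
[SO4^2-] = (1.1 × 10^-5 / 6.89 x 10^-3) = 1.6 x 10^-3 M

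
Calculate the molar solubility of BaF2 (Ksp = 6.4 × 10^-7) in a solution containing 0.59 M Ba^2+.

5.2 × 10^-4 M

BaF2(s) ⇌ Ba^2+(aq) + 2 F^-(aq)
Ksp = [Ba^2+][F^-]^2
If s mol/L dissolves here, [Ba^2+] = 0.59 + s ≈ 0.59, [F^-] = 2s (common-ion effect: Ba^2+ is already 0.59 M).
Ksp ≈ 0.59 × (2s)^2
s = 5.2 x 10^-4 M
Check: s = 5.2 x 10^-4 ≪ 0.59, so the approximation is valid.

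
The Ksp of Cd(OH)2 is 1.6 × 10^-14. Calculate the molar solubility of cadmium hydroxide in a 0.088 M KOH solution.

Cd(OH)2(s) <=> Cd^2+(aq) + 2 OH^-(aq)
Ksp = [Cd^2+][OH^-]^2
Let s = moles of Cd(OH)2 that dissolve per litre. [Cd^2+] = s, [OH^-] = 0.088 + 2s ≈ 0.088 (since OH^- from KOH dominates).
Ksp ≈ s × (0.088)^2
s = 2.1 × 10^-12 M
Check: 2s = 4.1 x 10^-12 ≪ 0.088, so the approximation is valid.

s ≈ 2.1 × 10^-12 M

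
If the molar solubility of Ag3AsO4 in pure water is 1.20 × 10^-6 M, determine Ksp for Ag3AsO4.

Ag3AsO4(s) ⇌ 3 Ag^+(aq) + AsO4^3-(aq)
Let s = molar solubility. Then [Ag^+] = 3s and [AsO4^3-] = s.
Ksp = [Ag^+]^3[AsO4^3-]
Ksp = (3s)^3s = 27s^4
With s = 1.20 × 10^-6: Ksp = 5.60 × 10^-23

5.60e-23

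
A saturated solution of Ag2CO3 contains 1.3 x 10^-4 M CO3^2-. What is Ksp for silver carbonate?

8.8 × 10^-12

Ag2CO3(s) <=> 2 Ag^+(aq) + CO3^2-(aq)
Stoichiometry gives [Ag^+] = (2/1)[CO3^2-] = 2.60 × 10^-4 M.
Ksp = [Ag^+]^2[CO3^2-]
Ksp = (2.60 × 10^-4)^2 × 1.3 x 10^-4 = 8.8 × 10^-12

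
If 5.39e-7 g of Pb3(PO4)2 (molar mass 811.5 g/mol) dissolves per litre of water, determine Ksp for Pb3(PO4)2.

Molar solubility s = (5.39 × 10^-7 g/L) / (811.5 g/mol) = 6.642 × 10^-10 M.
Pb3(PO4)2(s) ⇌ 3 Pb^2+(aq) + 2 PO4^3-(aq)
With molar solubility s: [Pb^2+] = 3s, [PO4^3-] = 2s.
Ksp = [Pb^2+]^3[PO4^3-]^2
Substituting: Ksp = (3s)^3(2s)^2 = 108s^5
With s = 6.642 × 10^-10: Ksp = 1.40 × 10^-44

Ksp ≈ 1.40 × 10^-44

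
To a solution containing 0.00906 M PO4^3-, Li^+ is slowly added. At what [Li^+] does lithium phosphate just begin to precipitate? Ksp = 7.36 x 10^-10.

[Li^+] = 4.33e-3 M

Li3PO4(s) ⇌ 3 Li^+ + PO4^3-
Ksp = [Li^+]^3[PO4^3-]
Precipitation begins when Q = Ksp. With [PO4^3-] = 0.00906 M:
7.36 x 10^-10 = (0.00906) × [Li^+]^3
[Li^+] = (7.36 x 10^-10 / 9.06 x 10^-3)^(1/3) = 4.33 × 10^-3 M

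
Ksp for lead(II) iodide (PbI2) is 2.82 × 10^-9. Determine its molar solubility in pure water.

PbI2(s) ⇌ Pb^2+(aq) + 2 I^-(aq)
Ksp = [Pb^2+][I^-]^2
For each mole of PbI2 that dissolves: [Pb^2+] = s, [I^-] = 2s.
So Ksp = s × (2s)^2 = 4s^3
Solving, s = (2.82 × 10^-9/4)^(1/3) = 8.90 × 10^-4 M

8.90 × 10^-4 M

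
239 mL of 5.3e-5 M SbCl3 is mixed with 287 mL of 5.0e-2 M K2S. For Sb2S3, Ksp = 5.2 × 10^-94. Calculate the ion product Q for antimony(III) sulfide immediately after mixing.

Q ≈ 1.2e-14

Total volume = 239 + 287 = 526 mL.
[Sb^3+] = 5.3 x 10^-5 × (239/526) = 2.41 x 10^-5 M
[S^2-] = 5.0 × 10^-2 × (287/526) = 2.73 × 10^-2 M
Sb2S3(s) <=> 2 Sb^3+ + 3 S^2-, so Q = [Sb^3+]^2[S^2-]^3
Q = (2.41 x 10^-5)^2(2.73 x 10^-2)^3 = 1.2 x 10^-14
Q > Ksp, so Sb2S3 will precipitate.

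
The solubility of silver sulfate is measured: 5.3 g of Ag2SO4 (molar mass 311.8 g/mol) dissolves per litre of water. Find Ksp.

Ksp ≈ 2.0 x 10^-5

Molar solubility s = (5.3 g/L) / (311.8 g/mol) = 1.70 × 10^-2 M.
Ag2SO4(s) ⇌ 2 Ag^+ + SO4^2-
For each mole of Ag2SO4 that dissolves: [Ag^+] = 2s, [SO4^2-] = s.
Ksp = [Ag^+]^2[SO4^2-]
Substituting: Ksp = (2s)^2s = 4s^3
Ksp = 4 × (1.70 × 10^-2)^3 = 2.0 x 10^-5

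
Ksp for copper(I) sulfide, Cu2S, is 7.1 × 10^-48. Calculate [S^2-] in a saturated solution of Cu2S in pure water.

Cu2S(s) ⇌ 2 Cu^+(aq) + S^2-(aq)
Ksp = [Cu^+]^2[S^2-]
Let s = molar solubility. Then [Cu^+] = 2s and [S^2-] = s.
Substituting: Ksp = (2s)^2s = 4s^3
s^3 = 7.1 × 10^-48 / 4, so s = 1.21 × 10^-16 M
[S^2-] = s = 1.2 x 10^-16 M

[S^2-] ≈ 1.2 x 10^-16 M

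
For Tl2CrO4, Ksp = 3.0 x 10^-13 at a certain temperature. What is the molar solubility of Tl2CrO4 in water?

Tl2CrO4(s) <=> 2 Tl^+(aq) + CrO4^2-(aq)
Ksp = [Tl^+]^2[CrO4^2-]
For each mole of Tl2CrO4 that dissolves: [Tl^+] = 2s, [CrO4^2-] = s.
So Ksp = (2s)^2 × s = 4s^3
s = (3.0 x 10^-13 / 4)^(1/3) = 4.2 x 10^-5 M

4.2 x 10^-5 M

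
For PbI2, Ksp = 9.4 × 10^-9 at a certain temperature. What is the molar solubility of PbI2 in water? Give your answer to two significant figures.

1.3 × 10^-3 M

PbI2(s) ⇌ Pb^2+ + 2 I^-
Ksp = [Pb^2+][I^-]^2
If s mol/L of PbI2 dissolves, [Pb^2+] = s and [I^-] = 2s.
Substituting: Ksp = s(2s)^2 = 4s^3
s^3 = 9.4 × 10^-9 / 4, so s = 1.3 × 10^-3 M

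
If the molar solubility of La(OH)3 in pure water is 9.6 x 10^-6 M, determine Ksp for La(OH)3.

La(OH)3(s) <=> La^3+(aq) + 3 OH^-(aq)
With molar solubility s: [La^3+] = s, [OH^-] = 3s.
Ksp = [La^3+][OH^-]^3
So Ksp = s × (3s)^3 = 27s^4
Ksp = 27 × (9.6 x 10^-6)^4 = 2.3 × 10^-19

Ksp = 2.3 × 10^-19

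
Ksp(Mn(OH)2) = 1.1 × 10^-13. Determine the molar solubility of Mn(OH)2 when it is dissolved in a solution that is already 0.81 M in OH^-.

Mn(OH)2(s) ⇌ Mn^2+(aq) + 2 OH^-(aq)
Ksp = [Mn^2+][OH^-]^2
If s mol/L dissolves here, [Mn^2+] = s, [OH^-] = 0.81 + 2s ≈ 0.81 (Ksp is small, so little additional dissolves).
Ksp ≈ s × (0.81)^2
s = 1.7 × 10^-13 M
Check: 2s = 3.4 × 10^-13 ≪ 0.81, so the approximation is valid.

s = 1.7 × 10^-13 M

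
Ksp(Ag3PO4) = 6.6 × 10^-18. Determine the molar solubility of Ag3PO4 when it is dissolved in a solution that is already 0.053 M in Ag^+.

Ag3PO4(s) <=> 3 Ag^+ + PO4^3-
Ksp = [Ag^+]^3[PO4^3-]
Let s be the molar solubility in this solution. [Ag^+] = 0.053 + 3s ≈ 0.053, [PO4^3-] = s (since the Ag^+ already present dominates).
Ksp ≈ (0.053)^3 × s
s = 4.4 × 10^-14 M
Check: 3s = 1.3 x 10^-13 ≪ 0.053, so the approximation is valid.

s ≈ 4.4 x 10^-14 M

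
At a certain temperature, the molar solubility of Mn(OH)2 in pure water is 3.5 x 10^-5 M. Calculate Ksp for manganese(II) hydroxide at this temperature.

Mn(OH)2(s) ⇌ Mn^2+ + 2 OH^-
Let s = molar solubility. Then [Mn^2+] = s and [OH^-] = 2s.
Ksp = [Mn^2+][OH^-]^2
Ksp = s(2s)^2 = 4s^3
Ksp = 4 × (3.5 x 10^-5)^3 = 1.7 × 10^-13

Ksp = 1.7 x 10^-13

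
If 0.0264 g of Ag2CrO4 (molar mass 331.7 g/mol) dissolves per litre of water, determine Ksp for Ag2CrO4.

Molar solubility s = (2.64 × 10^-2 g/L) / (331.7 g/mol) = 7.959 x 10^-5 M.
Ag2CrO4(s) <=> 2 Ag^+(aq) + CrO4^2-(aq)
Let s = molar solubility. Then [Ag^+] = 2s and [CrO4^2-] = s.
Ksp = [Ag^+]^2[CrO4^2-]
So Ksp = (2s)^2 × s = 4s^3
With s = 7.959 × 10^-5: Ksp = 2.02 x 10^-12

2.02 x 10^-12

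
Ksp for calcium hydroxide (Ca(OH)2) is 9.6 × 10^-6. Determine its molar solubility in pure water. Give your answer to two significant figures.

1.3 × 10^-2 M

Ca(OH)2(s) <=> Ca^2+(aq) + 2 OH^-(aq)
Ksp = [Ca^2+][OH^-]^2
Let s = molar solubility. Then [Ca^2+] = s and [OH^-] = 2s.
So Ksp = s × (2s)^2 = 4s^3
Solving, s = (9.6 × 10^-6/4)^(1/3) = 1.3 × 10^-2 M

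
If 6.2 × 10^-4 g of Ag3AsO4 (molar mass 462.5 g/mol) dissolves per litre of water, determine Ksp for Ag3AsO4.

8.7 × 10^-23

Molar solubility s = (6.2 × 10^-4 g/L) / (462.5 g/mol) = 1.34 x 10^-6 M.
Ag3AsO4(s) <=> 3 Ag^+(aq) + AsO4^3-(aq)
Let s = molar solubility. Then [Ag^+] = 3s and [AsO4^3-] = s.
Ksp = [Ag^+]^3[AsO4^3-]
Ksp = (3s)^3s = 27s^4
With s = 1.34 × 10^-6: Ksp = 8.7 × 10^-23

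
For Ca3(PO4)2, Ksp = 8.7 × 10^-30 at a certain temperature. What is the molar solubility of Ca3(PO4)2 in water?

Ca3(PO4)2(s) ⇌ 3 Ca^2+(aq) + 2 PO4^3-(aq)
Ksp = [Ca^2+]^3[PO4^3-]^2
With molar solubility s: [Ca^2+] = 3s, [PO4^3-] = 2s.
Ksp = (3s)^3(2s)^2 = 108s^5
Solving, s = (8.7 × 10^-30/108)^(1/5) = 6.0 x 10^-7 M

6.0 x 10^-7 M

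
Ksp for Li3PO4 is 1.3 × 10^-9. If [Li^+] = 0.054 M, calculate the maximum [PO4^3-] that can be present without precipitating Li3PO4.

8.3e-6 M

Li3PO4(s) <=> 3 Li^+(aq) + PO4^3-(aq)
Ksp = [Li^+]^3[PO4^3-]
Precipitation begins when Q = Ksp. With [Li^+] = 0.054 M:
1.3 × 10^-9 = (0.054)^3 × [PO4^3-]
[PO4^3-] = (1.3 × 10^-9 / 1.57 x 10^-4) = 8.3 × 10^-6 M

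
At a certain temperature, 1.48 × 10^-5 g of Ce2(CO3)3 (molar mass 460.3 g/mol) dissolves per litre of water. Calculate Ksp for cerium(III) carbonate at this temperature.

Ksp = 3.71e-36

Molar solubility s = (1.48 × 10^-5 g/L) / (460.3 g/mol) = 3.215 x 10^-8 M.
Ce2(CO3)3(s) ⇌ 2 Ce^3+ + 3 CO3^2-
For each mole of Ce2(CO3)3 that dissolves: [Ce^3+] = 2s, [CO3^2-] = 3s.
Ksp = [Ce^3+]^2[CO3^2-]^3
Ksp = (2s)^2(3s)^3 = 108s^5
Ksp = 108 × (3.215 × 10^-8)^5 = 3.71 × 10^-36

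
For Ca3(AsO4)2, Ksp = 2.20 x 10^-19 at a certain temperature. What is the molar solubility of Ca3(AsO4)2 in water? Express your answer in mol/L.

s ≈ 7.27e-5 M

Ca3(AsO4)2(s) ⇌ 3 Ca^2+ + 2 AsO4^3-
Ksp = [Ca^2+]^3[AsO4^3-]^2
With molar solubility s: [Ca^2+] = 3s, [AsO4^3-] = 2s.
Ksp = (3s)^3(2s)^2 = 108s^5
s = (2.20 x 10^-19 / 108)^(1/5) = 7.27 × 10^-5 M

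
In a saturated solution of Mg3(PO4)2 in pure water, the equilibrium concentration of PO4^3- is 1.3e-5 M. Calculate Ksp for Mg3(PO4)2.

Mg3(PO4)2(s) <=> 3 Mg^2+(aq) + 2 PO4^3-(aq)
Stoichiometry gives [Mg^2+] = (3/2)[PO4^3-] = 1.95 × 10^-5 M.
Ksp = [Mg^2+]^3[PO4^3-]^2
Ksp = (1.95 × 10^-5)^3 × (1.3 × 10^-5)^2 = 1.3 x 10^-24

Ksp ≈ 1.3 × 10^-24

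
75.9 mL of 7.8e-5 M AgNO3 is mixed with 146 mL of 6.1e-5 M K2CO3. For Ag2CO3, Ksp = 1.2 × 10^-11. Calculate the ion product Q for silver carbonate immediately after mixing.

2.9 × 10^-14

Total volume = 75.9 + 146 = 221.9 mL.
[Ag^+] = 7.8 × 10^-5 × (75.9/221.9) = 2.67 x 10^-5 M
[CO3^2-] = 6.1 × 10^-5 × (146/221.9) = 4.01 × 10^-5 M
Ag2CO3(s) <=> 2 Ag^+ + CO3^2-, so Q = [Ag^+]^2[CO3^2-]
Q = (2.67 × 10^-5)^2(4.01 × 10^-5) = 2.9 x 10^-14
Q < Ksp, so no precipitate of Ag2CO3 forms.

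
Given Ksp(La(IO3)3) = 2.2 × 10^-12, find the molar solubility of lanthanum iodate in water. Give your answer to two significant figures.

La(IO3)3(s) ⇌ La^3+ + 3 IO3^-
Ksp = [La^3+][IO3^-]^3
For each mole of La(IO3)3 that dissolves: [La^3+] = s, [IO3^-] = 3s.
Substituting: Ksp = s(3s)^3 = 27s^4
s = (2.2 × 10^-12 / 27)^(1/4) = 5.3 x 10^-4 M

s = 5.3e-4 M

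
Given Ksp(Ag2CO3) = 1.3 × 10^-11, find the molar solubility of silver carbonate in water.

s ≈ 1.5 x 10^-4 M

Ag2CO3(s) ⇌ 2 Ag^+ + CO3^2-
Ksp = [Ag^+]^2[CO3^2-]
If s mol/L of Ag2CO3 dissolves, [Ag^+] = 2s and [CO3^2-] = s.
Substituting: Ksp = (2s)^2s = 4s^3
Solving, s = (1.3 × 10^-11/4)^(1/3) = 1.5 × 10^-4 M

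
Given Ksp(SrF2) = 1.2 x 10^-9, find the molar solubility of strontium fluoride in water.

s ≈ 6.7 × 10^-4 M

SrF2(s) ⇌ Sr^2+ + 2 F^-
Ksp = [Sr^2+][F^-]^2
If s mol/L of SrF2 dissolves, [Sr^2+] = s and [F^-] = 2s.
So Ksp = s × (2s)^2 = 4s^3
s = (1.2 x 10^-9 / 4)^(1/3) = 6.7 x 10^-4 M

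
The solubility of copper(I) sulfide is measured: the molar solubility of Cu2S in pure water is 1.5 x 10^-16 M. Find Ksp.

1.4 × 10^-47

Cu2S(s) <=> 2 Cu^+ + S^2-
If s mol/L of Cu2S dissolves, [Cu^+] = 2s and [S^2-] = s.
Ksp = [Cu^+]^2[S^2-]
Ksp = (2s)^2s = 4s^3
With s = 1.5 × 10^-16: Ksp = 1.4 x 10^-47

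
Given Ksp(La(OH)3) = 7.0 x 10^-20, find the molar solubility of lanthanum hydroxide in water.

La(OH)3(s) <=> La^3+ + 3 OH^-
Ksp = [La^3+][OH^-]^3
With molar solubility s: [La^3+] = s, [OH^-] = 3s.
So Ksp = s × (3s)^3 = 27s^4
s^4 = 7.0 x 10^-20 / 27, so s = 7.1 × 10^-6 M

7.1e-6 M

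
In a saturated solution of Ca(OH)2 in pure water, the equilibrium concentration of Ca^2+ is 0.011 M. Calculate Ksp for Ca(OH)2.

Ksp ≈ 5.3 × 10^-6

Ca(OH)2(s) ⇌ Ca^2+(aq) + 2 OH^-(aq)
Stoichiometry gives [OH^-] = (2/1)[Ca^2+] = 2.20 × 10^-2 M.
Ksp = [Ca^2+][OH^-]^2
Ksp = 1.1 × 10^-2 × (2.20 × 10^-2)^2 = 5.3 × 10^-6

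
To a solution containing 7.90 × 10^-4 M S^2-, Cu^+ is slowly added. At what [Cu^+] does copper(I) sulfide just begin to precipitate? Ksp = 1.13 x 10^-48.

Cu2S(s) ⇌ 2 Cu^+(aq) + S^2-(aq)
Ksp = [Cu^+]^2[S^2-]
Precipitation begins when Q = Ksp. With [S^2-] = 7.90 × 10^-4 M:
1.13 x 10^-48 = (7.90 × 10^-4) × [Cu^+]^2
[Cu^+] = (1.13 x 10^-48 / 7.90 × 10^-4)^(1/2) = 3.78 × 10^-23 M

[Cu^+] = 3.78 x 10^-23 M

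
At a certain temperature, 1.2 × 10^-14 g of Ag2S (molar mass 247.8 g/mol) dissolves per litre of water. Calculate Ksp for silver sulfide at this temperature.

Ksp ≈ 4.5e-49

Molar solubility s = (1.2 × 10^-14 g/L) / (247.8 g/mol) = 4.84 × 10^-17 M.
Ag2S(s) ⇌ 2 Ag^+ + S^2-
For each mole of Ag2S that dissolves: [Ag^+] = 2s, [S^2-] = s.
Ksp = [Ag^+]^2[S^2-]
So Ksp = (2s)^2 × s = 4s^3
With s = 4.84 × 10^-17: Ksp = 4.5 × 10^-49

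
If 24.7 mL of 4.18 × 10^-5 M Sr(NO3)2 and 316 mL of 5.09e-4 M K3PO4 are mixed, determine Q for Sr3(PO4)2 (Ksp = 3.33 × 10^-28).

Q = 6.20 × 10^-24

Total volume = 24.7 + 316 = 340.7 mL.
[Sr^2+] = 4.18 × 10^-5 × (24.7/340.7) = 3.030 × 10^-6 M
[PO4^3-] = 5.09 × 10^-4 × (316/340.7) = 4.721 × 10^-4 M
Sr3(PO4)2(s) <=> 3 Sr^2+ + 2 PO4^3-, so Q = [Sr^2+]^3[PO4^3-]^2
Q = (3.030 x 10^-6)^3(4.721 × 10^-4)^2 = 6.20 × 10^-24
Q > Ksp, so Sr3(PO4)2 will precipitate.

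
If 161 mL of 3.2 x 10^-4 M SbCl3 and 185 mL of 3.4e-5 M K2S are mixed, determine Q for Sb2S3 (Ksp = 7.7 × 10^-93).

Total volume = 161 + 185 = 346 mL.
[Sb^3+] = 3.2 × 10^-4 × (161/346) = 1.49 × 10^-4 M
[S^2-] = 3.4 x 10^-5 × (185/346) = 1.82 × 10^-5 M
Sb2S3(s) ⇌ 2 Sb^3+(aq) + 3 S^2-(aq), so Q = [Sb^3+]^2[S^2-]^3
Q = (1.49 x 10^-4)^2(1.82 × 10^-5)^3 = 1.3 × 10^-22
Q > Ksp, so Sb2S3 will precipitate.

1.3 x 10^-22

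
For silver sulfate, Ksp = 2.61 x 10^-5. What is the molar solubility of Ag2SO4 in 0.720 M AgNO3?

Ag2SO4(s) <=> 2 Ag^+(aq) + SO4^2-(aq)
Ksp = [Ag^+]^2[SO4^2-]
Let s be the molar solubility in this solution. [Ag^+] = 0.720 + 2s ≈ 0.720, [SO4^2-] = s (Ksp is small, so little additional dissolves).
Ksp ≈ (0.720)^2 × s
s = 5.03 x 10^-5 M
Check: 2s = 1.0 × 10^-4 ≪ 0.720, so the approximation is valid.

5.03 × 10^-5 M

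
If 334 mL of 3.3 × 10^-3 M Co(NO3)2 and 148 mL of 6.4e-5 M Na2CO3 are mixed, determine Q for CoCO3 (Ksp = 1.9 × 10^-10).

Total volume = 334 + 148 = 482 mL.
[Co^2+] = 3.3 x 10^-3 × (334/482) = 2.29 × 10^-3 M
[CO3^2-] = 6.4 × 10^-5 × (148/482) = 1.97 × 10^-5 M
CoCO3(s) <=> Co^2+ + CO3^2-, so Q = [Co^2+][CO3^2-]
Q = (2.29 x 10^-3)(1.97 × 10^-5) = 4.5 x 10^-8
Q > Ksp, so CoCO3 will precipitate.

4.5e-8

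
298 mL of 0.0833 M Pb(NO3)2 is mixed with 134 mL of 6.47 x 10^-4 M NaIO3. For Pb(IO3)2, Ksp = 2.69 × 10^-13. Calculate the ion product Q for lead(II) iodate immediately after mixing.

Q = 2.31e-9

Total volume = 298 + 134 = 432 mL.
[Pb^2+] = 8.33 × 10^-2 × (298/432) = 5.746 × 10^-2 M
[IO3^-] = 6.47 x 10^-4 × (134/432) = 2.007 × 10^-4 M
Pb(IO3)2(s) ⇌ Pb^2+ + 2 IO3^-, so Q = [Pb^2+][IO3^-]^2
Q = (5.746 × 10^-2)(2.007 x 10^-4)^2 = 2.31 × 10^-9
Q > Ksp, so Pb(IO3)2 will precipitate.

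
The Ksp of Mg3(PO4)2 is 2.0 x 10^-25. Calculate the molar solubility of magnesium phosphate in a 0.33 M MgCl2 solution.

Mg3(PO4)2(s) <=> 3 Mg^2+(aq) + 2 PO4^3-(aq)
Ksp = [Mg^2+]^3[PO4^3-]^2
Let s be the molar solubility in this solution. [Mg^2+] = 0.33 + 3s ≈ 0.33, [PO4^3-] = 2s (Ksp is small, so little additional dissolves).
Ksp ≈ (0.33)^3 × (2s)^2
s = 1.2 x 10^-12 M
Check: 3s = 3.5 × 10^-12 ≪ 0.33, so the approximation is valid.

s = 1.2 × 10^-12 M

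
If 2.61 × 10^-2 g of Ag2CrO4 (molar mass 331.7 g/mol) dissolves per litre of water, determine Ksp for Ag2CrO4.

1.95e-12

Molar solubility s = (2.61 × 10^-2 g/L) / (331.7 g/mol) = 7.869 x 10^-5 M.
Ag2CrO4(s) <=> 2 Ag^+ + CrO4^2-
With molar solubility s: [Ag^+] = 2s, [CrO4^2-] = s.
Ksp = [Ag^+]^2[CrO4^2-]
So Ksp = (2s)^2 × s = 4s^3
With s = 7.869 × 10^-5: Ksp = 1.95 × 10^-12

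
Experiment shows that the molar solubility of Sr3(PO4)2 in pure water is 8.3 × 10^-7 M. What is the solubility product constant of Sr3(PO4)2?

Sr3(PO4)2(s) ⇌ 3 Sr^2+(aq) + 2 PO4^3-(aq)
With molar solubility s: [Sr^2+] = 3s, [PO4^3-] = 2s.
Ksp = [Sr^2+]^3[PO4^3-]^2
Ksp = (3s)^3(2s)^2 = 108s^5
With s = 8.3 × 10^-7: Ksp = 4.3 x 10^-29

Ksp ≈ 4.3e-29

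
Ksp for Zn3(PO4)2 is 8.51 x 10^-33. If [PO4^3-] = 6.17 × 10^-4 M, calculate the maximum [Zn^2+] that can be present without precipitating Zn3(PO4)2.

Zn3(PO4)2(s) <=> 3 Zn^2+ + 2 PO4^3-
Ksp = [Zn^2+]^3[PO4^3-]^2
Precipitation begins when Q = Ksp. With [PO4^3-] = 6.17 × 10^-4 M:
8.51 x 10^-33 = (6.17 × 10^-4)^2 × [Zn^2+]^3
[Zn^2+] = (8.51 x 10^-33 / 3.807 x 10^-7)^(1/3) = 2.82 × 10^-9 M

2.82e-9 M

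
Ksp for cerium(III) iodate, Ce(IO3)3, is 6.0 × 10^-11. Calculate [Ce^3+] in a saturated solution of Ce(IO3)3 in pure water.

1.2 x 10^-3 M

Ce(IO3)3(s) ⇌ Ce^3+ + 3 IO3^-
Ksp = [Ce^3+][IO3^-]^3
If s mol/L of Ce(IO3)3 dissolves, [Ce^3+] = s and [IO3^-] = 3s.
Ksp = s(3s)^3 = 27s^4
s^4 = 6.0 × 10^-11 / 27, so s = 1.22 x 10^-3 M
[Ce^3+] = s = 1.2 x 10^-3 M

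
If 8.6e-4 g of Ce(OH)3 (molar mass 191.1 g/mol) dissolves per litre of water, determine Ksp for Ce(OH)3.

Molar solubility s = (8.6 x 10^-4 g/L) / (191.1 g/mol) = 4.50 × 10^-6 M.
Ce(OH)3(s) ⇌ Ce^3+(aq) + 3 OH^-(aq)
For each mole of Ce(OH)3 that dissolves: [Ce^3+] = s, [OH^-] = 3s.
Ksp = [Ce^3+][OH^-]^3
Substituting: Ksp = s(3s)^3 = 27s^4
Ksp = 27 × (4.50 x 10^-6)^4 = 1.1 x 10^-20

1.1 × 10^-20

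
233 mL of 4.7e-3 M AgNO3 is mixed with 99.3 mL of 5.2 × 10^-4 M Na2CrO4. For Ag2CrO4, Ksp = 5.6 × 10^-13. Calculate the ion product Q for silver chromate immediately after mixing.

Total volume = 233 + 99.3 = 332.3 mL.
[Ag^+] = 4.7 x 10^-3 × (233/332.3) = 3.30 x 10^-3 M
[CrO4^2-] = 5.2 × 10^-4 × (99.3/332.3) = 1.55 x 10^-4 M
Ag2CrO4(s) <=> 2 Ag^+(aq) + CrO4^2-(aq), so Q = [Ag^+]^2[CrO4^2-]
Q = (3.30 × 10^-3)^2(1.55 x 10^-4) = 1.7 × 10^-9
Q > Ksp, so Ag2CrO4 will precipitate.

Q = 1.7 × 10^-9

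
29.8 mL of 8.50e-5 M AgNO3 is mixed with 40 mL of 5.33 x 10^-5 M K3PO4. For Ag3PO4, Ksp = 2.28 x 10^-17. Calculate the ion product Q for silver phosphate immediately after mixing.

Total volume = 29.8 + 40 = 69.8 mL.
[Ag^+] = 8.50 x 10^-5 × (29.8/69.8) = 3.629 × 10^-5 M
[PO4^3-] = 5.33 × 10^-5 × (40/69.8) = 3.054 × 10^-5 M
Ag3PO4(s) <=> 3 Ag^+ + PO4^3-, so Q = [Ag^+]^3[PO4^3-]
Q = (3.629 × 10^-5)^3(3.054 x 10^-5) = 1.46 × 10^-18
Q < Ksp, so no precipitate of Ag3PO4 forms.

1.46e-18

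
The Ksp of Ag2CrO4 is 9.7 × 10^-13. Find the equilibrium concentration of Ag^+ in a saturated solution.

[Ag^+] ≈ 1.2 x 10^-4 M

Ag2CrO4(s) ⇌ 2 Ag^+ + CrO4^2-
Ksp = [Ag^+]^2[CrO4^2-]
With molar solubility s: [Ag^+] = 2s, [CrO4^2-] = s.
Substituting: Ksp = (2s)^2s = 4s^3
s^3 = 9.7 × 10^-13 / 4, so s = 6.24 x 10^-5 M
[Ag^+] = 2s = 1.2 × 10^-4 M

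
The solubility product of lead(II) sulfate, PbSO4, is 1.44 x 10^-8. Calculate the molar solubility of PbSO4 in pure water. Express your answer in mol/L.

s = 1.20 × 10^-4 M

PbSO4(s) ⇌ Pb^2+(aq) + SO4^2-(aq)
Ksp = [Pb^2+][SO4^2-]
For each mole of PbSO4 that dissolves: [Pb^2+] = s, [SO4^2-] = s.
Ksp = s^2
s = √(1.44 x 10^-8) = 1.20 × 10^-4 M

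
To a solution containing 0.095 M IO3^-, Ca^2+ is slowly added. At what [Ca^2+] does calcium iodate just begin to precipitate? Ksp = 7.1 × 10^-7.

[Ca^2+] ≈ 7.9e-5 M

Ca(IO3)2(s) ⇌ Ca^2+(aq) + 2 IO3^-(aq)
Ksp = [Ca^2+][IO3^-]^2
Precipitation begins when Q = Ksp. With [IO3^-] = 0.095 M:
7.1 × 10^-7 = (0.095)^2 × [Ca^2+]
[Ca^2+] = (7.1 × 10^-7 / 9.03 x 10^-3) = 7.9 x 10^-5 M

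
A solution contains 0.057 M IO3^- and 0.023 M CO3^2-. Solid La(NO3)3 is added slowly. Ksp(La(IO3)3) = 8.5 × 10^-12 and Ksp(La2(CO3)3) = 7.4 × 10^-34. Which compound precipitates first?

La2(CO3)3

Precipitation of each salt starts when its ion product equals its Ksp.
For La(IO3)3: 8.5 × 10^-12 = (0.057)^3 × [La^3+]  ⇒  [La^3+] = 4.6 × 10^-8 M.
For La2(CO3)3: 7.4 × 10^-34 = (0.023)^3 × [La^3+]^2  ⇒  [La^3+] = 7.8 x 10^-15 M.
The salt with the lower threshold [La^3+] precipitates first: La2(CO3)3.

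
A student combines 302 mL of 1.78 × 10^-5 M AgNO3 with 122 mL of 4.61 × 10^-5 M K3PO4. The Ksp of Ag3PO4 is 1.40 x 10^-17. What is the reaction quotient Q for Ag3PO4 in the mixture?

Total volume = 302 + 122 = 424 mL.
[Ag^+] = 1.78 × 10^-5 × (302/424) = 1.268 × 10^-5 M
[PO4^3-] = 4.61 × 10^-5 × (122/424) = 1.326 x 10^-5 M
Ag3PO4(s) ⇌ 3 Ag^+ + PO4^3-, so Q = [Ag^+]^3[PO4^3-]
Q = (1.268 × 10^-5)^3(1.326 × 10^-5) = 2.70 × 10^-20
Q < Ksp, so no precipitate of Ag3PO4 forms.

Q ≈ 2.70e-20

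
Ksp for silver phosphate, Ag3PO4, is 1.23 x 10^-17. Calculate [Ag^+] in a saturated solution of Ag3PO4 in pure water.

[Ag^+] = 7.79e-5 M

Ag3PO4(s) <=> 3 Ag^+ + PO4^3-
Ksp = [Ag^+]^3[PO4^3-]
With molar solubility s: [Ag^+] = 3s, [PO4^3-] = s.
So Ksp = (3s)^3 × s = 27s^4
Solving, s = (1.23 x 10^-17/27)^(1/4) = 2.598 × 10^-5 M
[Ag^+] = 3s = 7.79 x 10^-5 M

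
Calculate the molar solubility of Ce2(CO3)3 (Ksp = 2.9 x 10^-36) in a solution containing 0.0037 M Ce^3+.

Ce2(CO3)3(s) <=> 2 Ce^3+(aq) + 3 CO3^2-(aq)
Ksp = [Ce^3+]^2[CO3^2-]^3
If s mol/L dissolves here, [Ce^3+] = 0.0037 + 2s ≈ 0.0037, [CO3^2-] = 3s (Ksp is small, so little additional dissolves).
Ksp ≈ (0.0037)^2 × (3s)^3
s = 2.0 × 10^-11 M
Check: 2s = 4.0 x 10^-11 ≪ 0.0037, so the approximation is valid.

2.0 × 10^-11 M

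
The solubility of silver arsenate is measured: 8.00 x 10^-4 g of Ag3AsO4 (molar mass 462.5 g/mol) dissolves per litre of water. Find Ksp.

Molar solubility s = (8.00 × 10^-4 g/L) / (462.5 g/mol) = 1.730 x 10^-6 M.
Ag3AsO4(s) ⇌ 3 Ag^+ + AsO4^3-
For each mole of Ag3AsO4 that dissolves: [Ag^+] = 3s, [AsO4^3-] = s.
Ksp = [Ag^+]^3[AsO4^3-]
So Ksp = (3s)^3 × s = 27s^4
With s = 1.730 × 10^-6: Ksp = 2.42 × 10^-22

Ksp = 2.42 × 10^-22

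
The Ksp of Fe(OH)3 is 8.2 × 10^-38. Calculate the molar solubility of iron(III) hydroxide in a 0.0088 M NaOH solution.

1.2 × 10^-31 M

Fe(OH)3(s) <=> Fe^3+ + 3 OH^-
Ksp = [Fe^3+][OH^-]^3
Let s be the molar solubility in this solution. [Fe^3+] = s, [OH^-] = 0.0088 + 3s ≈ 0.0088 (Ksp is small, so little additional dissolves).
Ksp ≈ s × (0.0088)^3
s = 1.2 × 10^-31 M
Check: 3s = 3.6 × 10^-31 ≪ 0.0088, so the approximation is valid.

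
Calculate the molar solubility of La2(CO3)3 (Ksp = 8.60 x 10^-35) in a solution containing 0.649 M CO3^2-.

La2(CO3)3(s) ⇌ 2 La^3+ + 3 CO3^2-
Ksp = [La^3+]^2[CO3^2-]^3
Let s be the molar solubility in this solution. [La^3+] = 2s, [CO3^2-] = 0.649 + 3s ≈ 0.649 (since the CO3^2- already present dominates).
Ksp ≈ (2s)^2 × (0.649)^3
s = 8.87 x 10^-18 M
Check: 3s = 2.7 x 10^-17 ≪ 0.649, so the approximation is valid.

s ≈ 8.87e-18 M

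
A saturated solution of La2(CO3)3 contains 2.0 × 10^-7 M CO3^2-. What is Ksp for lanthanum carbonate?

La2(CO3)3(s) ⇌ 2 La^3+(aq) + 3 CO3^2-(aq)
Stoichiometry gives [La^3+] = (2/3)[CO3^2-] = 1.33 × 10^-7 M.
Ksp = [La^3+]^2[CO3^2-]^3
Ksp = (1.33 × 10^-7)^2 × (2.0 x 10^-7)^3 = 1.4 x 10^-34

Ksp ≈ 1.4 × 10^-34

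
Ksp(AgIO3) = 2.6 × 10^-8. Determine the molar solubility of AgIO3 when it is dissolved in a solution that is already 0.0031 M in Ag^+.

AgIO3(s) ⇌ Ag^+ + IO3^-
Ksp = [Ag^+][IO3^-]
Let s = moles of AgIO3 that dissolve per litre. [Ag^+] = 0.0031 + s ≈ 0.0031, [IO3^-] = s (since the Ag^+ already present dominates).
Ksp ≈ 0.0031 × s
s = 8.4 x 10^-6 M
Check: s = 8.4 x 10^-6 ≪ 0.0031, so the approximation is valid.

s ≈ 8.4 × 10^-6 M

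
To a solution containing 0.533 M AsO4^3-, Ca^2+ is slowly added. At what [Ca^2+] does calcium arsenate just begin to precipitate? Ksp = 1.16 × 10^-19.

Ca3(AsO4)2(s) <=> 3 Ca^2+(aq) + 2 AsO4^3-(aq)
Ksp = [Ca^2+]^3[AsO4^3-]^2
Precipitation begins when Q = Ksp. With [AsO4^3-] = 0.533 M:
1.16 × 10^-19 = (0.533)^2 × [Ca^2+]^3
[Ca^2+] = (1.16 × 10^-19 / 2.841 x 10^-1)^(1/3) = 7.42 × 10^-7 M

7.42e-7 M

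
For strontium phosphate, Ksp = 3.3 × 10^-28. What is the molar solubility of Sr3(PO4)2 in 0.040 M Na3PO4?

2.0 x 10^-9 M

Sr3(PO4)2(s) <=> 3 Sr^2+(aq) + 2 PO4^3-(aq)
Ksp = [Sr^2+]^3[PO4^3-]^2
Let s = moles of Sr3(PO4)2 that dissolve per litre. [Sr^2+] = 3s, [PO4^3-] = 0.040 + 2s ≈ 0.040 (common-ion effect: PO4^3- is already 0.040 M).
Ksp ≈ (3s)^3 × (0.040)^2
s = 2.0 × 10^-9 M
Check: 2s = 3.9 × 10^-9 ≪ 0.040, so the approximation is valid.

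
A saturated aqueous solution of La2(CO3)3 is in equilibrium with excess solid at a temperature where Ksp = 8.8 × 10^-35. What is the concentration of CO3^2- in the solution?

La2(CO3)3(s) ⇌ 2 La^3+ + 3 CO3^2-
Ksp = [La^3+]^2[CO3^2-]^3
With molar solubility s: [La^3+] = 2s, [CO3^2-] = 3s.
So Ksp = (2s)^2 × (3s)^3 = 108s^5
s = (8.8 × 10^-35 / 108)^(1/5) = 6.06 × 10^-8 M
[CO3^2-] = 3s = 1.8 x 10^-7 M

1.8 x 10^-7 M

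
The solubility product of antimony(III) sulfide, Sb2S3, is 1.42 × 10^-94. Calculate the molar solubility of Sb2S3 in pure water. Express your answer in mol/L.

Sb2S3(s) ⇌ 2 Sb^3+ + 3 S^2-
Ksp = [Sb^3+]^2[S^2-]^3
For each mole of Sb2S3 that dissolves: [Sb^3+] = 2s, [S^2-] = 3s.
Substituting: Ksp = (2s)^2(3s)^3 = 108s^5
Solving, s = (1.42 × 10^-94/108)^(1/5) = 6.66 x 10^-20 M

s ≈ 6.66 × 10^-20 M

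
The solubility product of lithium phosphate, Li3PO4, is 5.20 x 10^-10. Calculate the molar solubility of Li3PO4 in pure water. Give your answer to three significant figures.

Li3PO4(s) ⇌ 3 Li^+(aq) + PO4^3-(aq)
Ksp = [Li^+]^3[PO4^3-]
Let s = molar solubility. Then [Li^+] = 3s and [PO4^3-] = s.
Substituting: Ksp = (3s)^3s = 27s^4
Solving, s = (5.20 x 10^-10/27)^(1/4) = 2.09 × 10^-3 M

s ≈ 2.09 x 10^-3 M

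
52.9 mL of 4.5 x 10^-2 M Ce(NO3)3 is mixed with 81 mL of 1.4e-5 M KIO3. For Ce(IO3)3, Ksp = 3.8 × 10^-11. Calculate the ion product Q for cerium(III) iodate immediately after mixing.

Q = 1.1 × 10^-17

Total volume = 52.9 + 81 = 133.9 mL.
[Ce^3+] = 4.5 × 10^-2 × (52.9/133.9) = 1.78 x 10^-2 M
[IO3^-] = 1.4 × 10^-5 × (81/133.9) = 8.47 × 10^-6 M
Ce(IO3)3(s) ⇌ Ce^3+(aq) + 3 IO3^-(aq), so Q = [Ce^3+][IO3^-]^3
Q = (1.78 × 10^-2)(8.47 x 10^-6)^3 = 1.1 x 10^-17
Q < Ksp, so no precipitate of Ce(IO3)3 forms.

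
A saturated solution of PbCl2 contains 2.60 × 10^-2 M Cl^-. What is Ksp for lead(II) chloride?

Ksp ≈ 8.79e-6

PbCl2(s) ⇌ Pb^2+(aq) + 2 Cl^-(aq)
Stoichiometry gives [Pb^2+] = (1/2)[Cl^-] = 1.300 × 10^-2 M.
Ksp = [Pb^2+][Cl^-]^2
Ksp = 1.300 × 10^-2 × (2.60 × 10^-2)^2 = 8.79 x 10^-6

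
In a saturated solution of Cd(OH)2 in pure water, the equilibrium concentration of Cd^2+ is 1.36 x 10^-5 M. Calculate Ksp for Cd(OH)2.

Cd(OH)2(s) ⇌ Cd^2+ + 2 OH^-
Stoichiometry gives [OH^-] = (2/1)[Cd^2+] = 2.720 × 10^-5 M.
Ksp = [Cd^2+][OH^-]^2
Ksp = 1.36 x 10^-5 × (2.720 × 10^-5)^2 = 1.01 × 10^-14

Ksp = 1.01 × 10^-14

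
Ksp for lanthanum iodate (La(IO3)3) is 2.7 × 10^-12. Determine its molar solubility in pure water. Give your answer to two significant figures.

La(IO3)3(s) <=> La^3+ + 3 IO3^-
Ksp = [La^3+][IO3^-]^3
Let s = molar solubility. Then [La^3+] = s and [IO3^-] = 3s.
Substituting: Ksp = s(3s)^3 = 27s^4
s^4 = 2.7 × 10^-12 / 27, so s = 5.6 × 10^-4 M

s = 5.6 × 10^-4 M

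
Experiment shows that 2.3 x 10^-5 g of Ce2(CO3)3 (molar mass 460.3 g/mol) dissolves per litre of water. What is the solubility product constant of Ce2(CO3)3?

Molar solubility s = (2.3 × 10^-5 g/L) / (460.3 g/mol) = 5.00 × 10^-8 M.
Ce2(CO3)3(s) ⇌ 2 Ce^3+(aq) + 3 CO3^2-(aq)
Let s = molar solubility. Then [Ce^3+] = 2s and [CO3^2-] = 3s.
Ksp = [Ce^3+]^2[CO3^2-]^3
Ksp = (2s)^2(3s)^3 = 108s^5
Ksp = 108 × (5.00 × 10^-8)^5 = 3.4 × 10^-35

3.4 x 10^-35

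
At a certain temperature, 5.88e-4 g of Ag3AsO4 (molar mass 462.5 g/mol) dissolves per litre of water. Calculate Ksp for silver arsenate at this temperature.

Molar solubility s = (5.88 × 10^-4 g/L) / (462.5 g/mol) = 1.271 x 10^-6 M.
Ag3AsO4(s) <=> 3 Ag^+(aq) + AsO4^3-(aq)
If s mol/L of Ag3AsO4 dissolves, [Ag^+] = 3s and [AsO4^3-] = s.
Ksp = [Ag^+]^3[AsO4^3-]
Substituting: Ksp = (3s)^3s = 27s^4
Ksp = 27 × (1.271 × 10^-6)^4 = 7.05 × 10^-23

7.05e-23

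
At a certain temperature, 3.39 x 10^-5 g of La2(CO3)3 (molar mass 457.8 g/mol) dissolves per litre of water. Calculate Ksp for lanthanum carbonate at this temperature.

2.40e-34

Molar solubility s = (3.39 x 10^-5 g/L) / (457.8 g/mol) = 7.405 × 10^-8 M.
La2(CO3)3(s) ⇌ 2 La^3+ + 3 CO3^2-
For each mole of La2(CO3)3 that dissolves: [La^3+] = 2s, [CO3^2-] = 3s.
Ksp = [La^3+]^2[CO3^2-]^3
Ksp = (2s)^2(3s)^3 = 108s^5
Ksp = 108 × (7.405 x 10^-8)^5 = 2.40 x 10^-34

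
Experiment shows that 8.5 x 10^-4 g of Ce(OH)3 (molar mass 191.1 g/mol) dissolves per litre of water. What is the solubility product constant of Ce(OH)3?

Ksp ≈ 1.1 x 10^-20

Molar solubility s = (8.5 × 10^-4 g/L) / (191.1 g/mol) = 4.45 x 10^-6 M.
Ce(OH)3(s) ⇌ Ce^3+(aq) + 3 OH^-(aq)
For each mole of Ce(OH)3 that dissolves: [Ce^3+] = s, [OH^-] = 3s.
Ksp = [Ce^3+][OH^-]^3
So Ksp = s × (3s)^3 = 27s^4
With s = 4.45 x 10^-6: Ksp = 1.1 × 10^-20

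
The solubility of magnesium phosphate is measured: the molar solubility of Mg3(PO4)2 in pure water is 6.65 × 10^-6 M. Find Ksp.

1.40e-24

Mg3(PO4)2(s) ⇌ 3 Mg^2+(aq) + 2 PO4^3-(aq)
If s mol/L of Mg3(PO4)2 dissolves, [Mg^2+] = 3s and [PO4^3-] = 2s.
Ksp = [Mg^2+]^3[PO4^3-]^2
Ksp = (3s)^3(2s)^2 = 108s^5
With s = 6.65 × 10^-6: Ksp = 1.40 × 10^-24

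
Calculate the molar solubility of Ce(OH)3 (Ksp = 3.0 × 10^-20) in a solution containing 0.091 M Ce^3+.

2.3e-7 M

Ce(OH)3(s) ⇌ Ce^3+(aq) + 3 OH^-(aq)
Ksp = [Ce^3+][OH^-]^3
Let s be the molar solubility in this solution. [Ce^3+] = 0.091 + s ≈ 0.091, [OH^-] = 3s (Ksp is small, so little additional dissolves).
Ksp ≈ 0.091 × (3s)^3
s = 2.3 x 10^-7 M
Check: s = 2.3 x 10^-7 ≪ 0.091, so the approximation is valid.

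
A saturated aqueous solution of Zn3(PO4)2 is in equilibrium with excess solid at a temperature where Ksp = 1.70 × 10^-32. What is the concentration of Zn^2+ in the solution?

[Zn^2+] ≈ 5.21e-7 M

Zn3(PO4)2(s) <=> 3 Zn^2+(aq) + 2 PO4^3-(aq)
Ksp = [Zn^2+]^3[PO4^3-]^2
With molar solubility s: [Zn^2+] = 3s, [PO4^3-] = 2s.
Ksp = (3s)^3(2s)^2 = 108s^5
s^5 = 1.70 × 10^-32 / 108, so s = 1.735 x 10^-7 M
[Zn^2+] = 3s = 5.21 × 10^-7 M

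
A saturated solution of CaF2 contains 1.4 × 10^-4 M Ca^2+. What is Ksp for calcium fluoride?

Ksp ≈ 1.1e-11

CaF2(s) ⇌ Ca^2+ + 2 F^-
Stoichiometry gives [F^-] = (2/1)[Ca^2+] = 2.80 x 10^-4 M.
Ksp = [Ca^2+][F^-]^2
Ksp = 1.4 × 10^-4 × (2.80 × 10^-4)^2 = 1.1 × 10^-11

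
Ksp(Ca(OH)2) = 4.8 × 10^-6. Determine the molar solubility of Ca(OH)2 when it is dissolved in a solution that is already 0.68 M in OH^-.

s = 1.0 x 10^-5 M

Ca(OH)2(s) <=> Ca^2+ + 2 OH^-
Ksp = [Ca^2+][OH^-]^2
Let s = moles of Ca(OH)2 that dissolve per litre. [Ca^2+] = s, [OH^-] = 0.68 + 2s ≈ 0.68 (common-ion effect: OH^- is already 0.68 M).
Ksp ≈ s × (0.68)^2
s = 1.0 × 10^-5 M
Check: 2s = 2.1 x 10^-5 ≪ 0.68, so the approximation is valid.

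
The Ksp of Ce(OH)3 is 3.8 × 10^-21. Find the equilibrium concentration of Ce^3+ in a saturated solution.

[Ce^3+] = 3.4 x 10^-6 M

Ce(OH)3(s) <=> Ce^3+ + 3 OH^-
Ksp = [Ce^3+][OH^-]^3
With molar solubility s: [Ce^3+] = s, [OH^-] = 3s.
Ksp = s(3s)^3 = 27s^4
s = (3.8 × 10^-21 / 27)^(1/4) = 3.44 x 10^-6 M
[Ce^3+] = s = 3.4 × 10^-6 M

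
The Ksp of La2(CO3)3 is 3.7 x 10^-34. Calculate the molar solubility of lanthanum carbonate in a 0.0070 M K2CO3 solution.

s = 1.6e-14 M

La2(CO3)3(s) ⇌ 2 La^3+ + 3 CO3^2-
Ksp = [La^3+]^2[CO3^2-]^3
Let s be the molar solubility in this solution. [La^3+] = 2s, [CO3^2-] = 0.0070 + 3s ≈ 0.0070 (since CO3^2- from K2CO3 dominates).
Ksp ≈ (2s)^2 × (0.0070)^3
s = 1.6 x 10^-14 M
Check: 3s = 4.9 x 10^-14 ≪ 0.0070, so the approximation is valid.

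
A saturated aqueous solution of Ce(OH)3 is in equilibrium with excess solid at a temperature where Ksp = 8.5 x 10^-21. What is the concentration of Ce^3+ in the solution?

Ce(OH)3(s) ⇌ Ce^3+(aq) + 3 OH^-(aq)
Ksp = [Ce^3+][OH^-]^3
For each mole of Ce(OH)3 that dissolves: [Ce^3+] = s, [OH^-] = 3s.
Substituting: Ksp = s(3s)^3 = 27s^4
Solving, s = (8.5 x 10^-21/27)^(1/4) = 4.21 x 10^-6 M
[Ce^3+] = s = 4.2 x 10^-6 M

[Ce^3+] = 4.2 × 10^-6 M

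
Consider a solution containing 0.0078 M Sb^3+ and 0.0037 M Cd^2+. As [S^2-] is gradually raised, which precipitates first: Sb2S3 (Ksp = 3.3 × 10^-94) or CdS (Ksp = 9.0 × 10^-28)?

Precipitation of each salt starts when its ion product equals its Ksp.
For Sb2S3: 3.3 × 10^-94 = (0.0078)^2 × [S^2-]^3  ⇒  [S^2-] = 1.8 x 10^-30 M.
For CdS: 9.0 × 10^-28 = 0.0037 × [S^2-]  ⇒  [S^2-] = 2.4 x 10^-25 M.
The salt with the lower threshold [S^2-] precipitates first: Sb2S3.

Sb2S3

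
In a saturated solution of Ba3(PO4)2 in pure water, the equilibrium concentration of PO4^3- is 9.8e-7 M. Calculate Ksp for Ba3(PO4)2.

Ba3(PO4)2(s) ⇌ 3 Ba^2+ + 2 PO4^3-
Stoichiometry gives [Ba^2+] = (3/2)[PO4^3-] = 1.47 × 10^-6 M.
Ksp = [Ba^2+]^3[PO4^3-]^2
Ksp = (1.47 x 10^-6)^3 × (9.8 x 10^-7)^2 = 3.1 × 10^-30

Ksp = 3.1e-30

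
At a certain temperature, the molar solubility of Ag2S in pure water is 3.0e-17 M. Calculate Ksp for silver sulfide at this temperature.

Ag2S(s) <=> 2 Ag^+(aq) + S^2-(aq)
If s mol/L of Ag2S dissolves, [Ag^+] = 2s and [S^2-] = s.
Ksp = [Ag^+]^2[S^2-]
Substituting: Ksp = (2s)^2s = 4s^3
Ksp = 4 × (3.0 × 10^-17)^3 = 1.1 × 10^-49

1.1e-49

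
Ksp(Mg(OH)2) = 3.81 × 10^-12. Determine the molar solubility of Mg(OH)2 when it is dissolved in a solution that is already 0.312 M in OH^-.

3.91e-11 M

Mg(OH)2(s) ⇌ Mg^2+(aq) + 2 OH^-(aq)
Ksp = [Mg^2+][OH^-]^2
If s mol/L dissolves here, [Mg^2+] = s, [OH^-] = 0.312 + 2s ≈ 0.312 (since the OH^- already present dominates).
Ksp ≈ s × (0.312)^2
s = 3.91 × 10^-11 M
Check: 2s = 7.8 x 10^-11 ≪ 0.312, so the approximation is valid.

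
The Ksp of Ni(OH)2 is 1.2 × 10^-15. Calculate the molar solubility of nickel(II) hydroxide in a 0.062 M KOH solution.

Ni(OH)2(s) <=> Ni^2+(aq) + 2 OH^-(aq)
Ksp = [Ni^2+][OH^-]^2
If s mol/L dissolves here, [Ni^2+] = s, [OH^-] = 0.062 + 2s ≈ 0.062 (since OH^- from KOH dominates).
Ksp ≈ s × (0.062)^2
s = 3.1 x 10^-13 M
Check: 2s = 6.2 × 10^-13 ≪ 0.062, so the approximation is valid.

3.1 × 10^-13 M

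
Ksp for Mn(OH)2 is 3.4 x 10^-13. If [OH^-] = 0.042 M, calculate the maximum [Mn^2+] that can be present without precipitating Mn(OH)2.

[Mn^2+] = 1.9 × 10^-10 M

Mn(OH)2(s) ⇌ Mn^2+(aq) + 2 OH^-(aq)
Ksp = [Mn^2+][OH^-]^2
Precipitation begins when Q = Ksp. With [OH^-] = 0.042 M:
3.4 x 10^-13 = (0.042)^2 × [Mn^2+]
[Mn^2+] = (3.4 x 10^-13 / 1.76 × 10^-3) = 1.9 × 10^-10 M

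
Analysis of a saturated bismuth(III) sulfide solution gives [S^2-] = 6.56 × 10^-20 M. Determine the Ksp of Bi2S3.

Ksp = 5.40 × 10^-97

Bi2S3(s) ⇌ 2 Bi^3+ + 3 S^2-
Stoichiometry gives [Bi^3+] = (2/3)[S^2-] = 4.373 x 10^-20 M.
Ksp = [Bi^3+]^2[S^2-]^3
Ksp = (4.373 x 10^-20)^2 × (6.56 × 10^-20)^3 = 5.40 x 10^-97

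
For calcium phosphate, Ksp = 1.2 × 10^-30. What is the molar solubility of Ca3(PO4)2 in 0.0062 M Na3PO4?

Ca3(PO4)2(s) <=> 3 Ca^2+ + 2 PO4^3-
Ksp = [Ca^2+]^3[PO4^3-]^2
Let s = moles of Ca3(PO4)2 that dissolve per litre. [Ca^2+] = 3s, [PO4^3-] = 0.0062 + 2s ≈ 0.0062 (Ksp is small, so little additional dissolves).
Ksp ≈ (3s)^3 × (0.0062)^2
s = 1.0 × 10^-9 M
Check: 2s = 2.1 × 10^-9 ≪ 0.0062, so the approximation is valid.

s ≈ 1.0 × 10^-9 M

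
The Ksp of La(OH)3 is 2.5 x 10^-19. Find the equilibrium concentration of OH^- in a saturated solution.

La(OH)3(s) ⇌ La^3+ + 3 OH^-
Ksp = [La^3+][OH^-]^3
For each mole of La(OH)3 that dissolves: [La^3+] = s, [OH^-] = 3s.
Ksp = s(3s)^3 = 27s^4
Solving, s = (2.5 x 10^-19/27)^(1/4) = 9.81 x 10^-6 M
[OH^-] = 3s = 2.9 × 10^-5 M

[OH^-] ≈ 2.9e-5 M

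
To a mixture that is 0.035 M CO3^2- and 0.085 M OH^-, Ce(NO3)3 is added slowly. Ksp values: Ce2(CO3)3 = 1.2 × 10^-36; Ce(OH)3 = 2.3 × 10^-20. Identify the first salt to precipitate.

Precipitation of each salt starts when its ion product equals its Ksp.
For Ce2(CO3)3: 1.2 × 10^-36 = (0.035)^3 × [Ce^3+]^2  ⇒  [Ce^3+] = 1.7 × 10^-16 M.
For Ce(OH)3: 2.3 × 10^-20 = (0.085)^3 × [Ce^3+]  ⇒  [Ce^3+] = 3.7 × 10^-17 M.
The salt with the lower threshold [Ce^3+] precipitates first: Ce(OH)3.

Ce(OH)3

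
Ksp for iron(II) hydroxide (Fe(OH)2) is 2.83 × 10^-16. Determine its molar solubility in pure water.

4.14 x 10^-6 M

Fe(OH)2(s) ⇌ Fe^2+(aq) + 2 OH^-(aq)
Ksp = [Fe^2+][OH^-]^2
For each mole of Fe(OH)2 that dissolves: [Fe^2+] = s, [OH^-] = 2s.
Ksp = s(2s)^2 = 4s^3
s = (2.83 × 10^-16 / 4)^(1/3) = 4.14 x 10^-6 M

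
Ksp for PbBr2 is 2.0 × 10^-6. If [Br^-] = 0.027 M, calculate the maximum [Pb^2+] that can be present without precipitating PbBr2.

2.7 × 10^-3 M

PbBr2(s) ⇌ Pb^2+(aq) + 2 Br^-(aq)
Ksp = [Pb^2+][Br^-]^2
Precipitation begins when Q = Ksp. With [Br^-] = 0.027 M:
2.0 × 10^-6 = (0.027)^2 × [Pb^2+]
[Pb^2+] = (2.0 × 10^-6 / 7.29 x 10^-4) = 2.7 × 10^-3 M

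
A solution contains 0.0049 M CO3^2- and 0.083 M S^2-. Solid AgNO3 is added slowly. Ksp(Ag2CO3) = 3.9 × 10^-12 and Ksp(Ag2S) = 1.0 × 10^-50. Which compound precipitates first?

Precipitation of each salt starts when its ion product equals its Ksp.
For Ag2CO3: 3.9 × 10^-12 = 0.0049 × [Ag^+]^2  ⇒  [Ag^+] = 2.8 × 10^-5 M.
For Ag2S: 1.0 × 10^-50 = 0.083 × [Ag^+]^2  ⇒  [Ag^+] = 3.5 × 10^-25 M.
The salt with the lower threshold [Ag^+] precipitates first: Ag2S.

Ag2S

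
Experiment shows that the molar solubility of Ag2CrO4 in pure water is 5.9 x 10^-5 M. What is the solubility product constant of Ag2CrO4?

Ag2CrO4(s) ⇌ 2 Ag^+ + CrO4^2-
With molar solubility s: [Ag^+] = 2s, [CrO4^2-] = s.
Ksp = [Ag^+]^2[CrO4^2-]
So Ksp = (2s)^2 × s = 4s^3
With s = 5.9 × 10^-5: Ksp = 8.2 × 10^-13

8.2 x 10^-13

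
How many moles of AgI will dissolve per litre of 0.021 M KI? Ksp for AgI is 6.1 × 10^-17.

s ≈ 2.9e-15 M

AgI(s) ⇌ Ag^+(aq) + I^-(aq)
Ksp = [Ag^+][I^-]
Let s be the molar solubility in this solution. [Ag^+] = s, [I^-] = 0.021 + s ≈ 0.021 (Ksp is small, so little additional dissolves).
Ksp ≈ s × 0.021
s = 2.9 x 10^-15 M
Check: s = 2.9 × 10^-15 ≪ 0.021, so the approximation is valid.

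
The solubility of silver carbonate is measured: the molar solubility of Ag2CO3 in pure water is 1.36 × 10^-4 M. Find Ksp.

Ag2CO3(s) ⇌ 2 Ag^+(aq) + CO3^2-(aq)
With molar solubility s: [Ag^+] = 2s, [CO3^2-] = s.
Ksp = [Ag^+]^2[CO3^2-]
So Ksp = (2s)^2 × s = 4s^3
Ksp = 4 × (1.36 × 10^-4)^3 = 1.01 × 10^-11

Ksp ≈ 1.01e-11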